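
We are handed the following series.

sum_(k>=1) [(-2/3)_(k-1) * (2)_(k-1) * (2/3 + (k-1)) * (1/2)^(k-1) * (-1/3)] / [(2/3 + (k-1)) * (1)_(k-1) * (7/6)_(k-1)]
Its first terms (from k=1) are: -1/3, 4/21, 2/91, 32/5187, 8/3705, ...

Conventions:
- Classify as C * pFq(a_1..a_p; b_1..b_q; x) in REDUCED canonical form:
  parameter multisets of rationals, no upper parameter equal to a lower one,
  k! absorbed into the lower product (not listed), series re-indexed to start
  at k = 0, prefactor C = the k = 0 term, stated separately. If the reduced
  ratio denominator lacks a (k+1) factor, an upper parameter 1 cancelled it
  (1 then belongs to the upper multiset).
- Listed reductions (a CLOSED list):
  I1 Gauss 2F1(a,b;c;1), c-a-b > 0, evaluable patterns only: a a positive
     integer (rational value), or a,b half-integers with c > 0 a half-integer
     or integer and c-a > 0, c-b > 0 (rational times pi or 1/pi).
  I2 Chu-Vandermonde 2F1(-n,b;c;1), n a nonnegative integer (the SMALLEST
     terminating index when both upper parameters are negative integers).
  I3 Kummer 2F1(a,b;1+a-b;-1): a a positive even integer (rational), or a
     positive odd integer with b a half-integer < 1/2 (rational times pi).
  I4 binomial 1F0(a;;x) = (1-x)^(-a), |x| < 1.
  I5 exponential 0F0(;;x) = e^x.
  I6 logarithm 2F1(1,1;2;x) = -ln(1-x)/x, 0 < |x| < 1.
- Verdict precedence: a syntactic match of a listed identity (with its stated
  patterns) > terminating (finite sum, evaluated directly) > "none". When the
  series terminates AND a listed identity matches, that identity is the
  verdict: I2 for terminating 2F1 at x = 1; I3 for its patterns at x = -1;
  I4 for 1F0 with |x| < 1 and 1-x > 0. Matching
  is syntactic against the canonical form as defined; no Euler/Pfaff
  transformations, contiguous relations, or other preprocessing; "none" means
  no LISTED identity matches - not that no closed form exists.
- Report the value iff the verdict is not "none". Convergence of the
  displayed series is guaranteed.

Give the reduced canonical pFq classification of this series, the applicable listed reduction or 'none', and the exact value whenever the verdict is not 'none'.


At argument 1/2: a 2F1 with upper {-2/3, 2}, lower {7/6}, scaled by C = -1/3. Verdict: none. No listed pattern accepts 2F1(-2/3, 2; 7/6; 1/2).

First insight: x = (1/2) and k + 2/3 divides numerator and denominator alike; C = -1/3, x = 1/2 after cancelling.
Term ratio: r(k) = (1/2) * (k-2/3) (k+2) / [(k+7/6) (k+1)] - poly over poly, x = (1/2) from leading terms; C = -1/3 at k = 0.


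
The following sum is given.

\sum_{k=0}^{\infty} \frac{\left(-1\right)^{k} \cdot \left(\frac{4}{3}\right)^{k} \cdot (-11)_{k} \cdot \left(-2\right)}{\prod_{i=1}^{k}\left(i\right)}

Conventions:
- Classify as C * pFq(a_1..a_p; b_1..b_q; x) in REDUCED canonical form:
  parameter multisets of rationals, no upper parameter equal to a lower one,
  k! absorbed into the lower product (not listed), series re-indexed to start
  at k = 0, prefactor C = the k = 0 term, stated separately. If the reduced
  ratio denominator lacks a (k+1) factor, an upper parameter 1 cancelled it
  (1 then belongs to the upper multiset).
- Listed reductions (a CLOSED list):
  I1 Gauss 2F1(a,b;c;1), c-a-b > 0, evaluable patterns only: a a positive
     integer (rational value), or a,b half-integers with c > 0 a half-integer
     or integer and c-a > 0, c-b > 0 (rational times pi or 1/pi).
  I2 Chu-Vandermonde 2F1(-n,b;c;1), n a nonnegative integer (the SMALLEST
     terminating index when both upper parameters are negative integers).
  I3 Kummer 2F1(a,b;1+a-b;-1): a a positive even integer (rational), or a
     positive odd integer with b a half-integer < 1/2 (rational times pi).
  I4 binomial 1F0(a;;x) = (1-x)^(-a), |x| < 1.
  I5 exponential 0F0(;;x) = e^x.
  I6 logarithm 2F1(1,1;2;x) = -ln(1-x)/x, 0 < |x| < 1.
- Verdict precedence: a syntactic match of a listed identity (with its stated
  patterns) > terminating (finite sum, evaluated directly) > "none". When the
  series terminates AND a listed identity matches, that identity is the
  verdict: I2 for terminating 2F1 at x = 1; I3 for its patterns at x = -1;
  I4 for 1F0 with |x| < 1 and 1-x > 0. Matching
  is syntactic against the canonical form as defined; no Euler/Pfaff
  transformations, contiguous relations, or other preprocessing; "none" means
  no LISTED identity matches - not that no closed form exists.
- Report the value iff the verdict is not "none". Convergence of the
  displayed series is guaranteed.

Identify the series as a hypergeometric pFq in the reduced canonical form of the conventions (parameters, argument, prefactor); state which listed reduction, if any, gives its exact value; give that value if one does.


Reduced: x = -\frac{4}{3}, 1F0, upper = {-11}, lower = {-}, C = -2. Verdict: terminating. With -11 upstairs the series is a 12-term polynomial sum; evaluated term by term. Its exact value is -\frac{3954653486}{177147}.

Key step: t_0 being -2, the (-1)^k factor (prefactor -2) folds into the argument's sign.
Step ratio: r(k) = -\frac{4}{3} * (k-11) / [(k+1)] ; factor over Q: parameters, x = -\frac{4}{3}, and C = -2.


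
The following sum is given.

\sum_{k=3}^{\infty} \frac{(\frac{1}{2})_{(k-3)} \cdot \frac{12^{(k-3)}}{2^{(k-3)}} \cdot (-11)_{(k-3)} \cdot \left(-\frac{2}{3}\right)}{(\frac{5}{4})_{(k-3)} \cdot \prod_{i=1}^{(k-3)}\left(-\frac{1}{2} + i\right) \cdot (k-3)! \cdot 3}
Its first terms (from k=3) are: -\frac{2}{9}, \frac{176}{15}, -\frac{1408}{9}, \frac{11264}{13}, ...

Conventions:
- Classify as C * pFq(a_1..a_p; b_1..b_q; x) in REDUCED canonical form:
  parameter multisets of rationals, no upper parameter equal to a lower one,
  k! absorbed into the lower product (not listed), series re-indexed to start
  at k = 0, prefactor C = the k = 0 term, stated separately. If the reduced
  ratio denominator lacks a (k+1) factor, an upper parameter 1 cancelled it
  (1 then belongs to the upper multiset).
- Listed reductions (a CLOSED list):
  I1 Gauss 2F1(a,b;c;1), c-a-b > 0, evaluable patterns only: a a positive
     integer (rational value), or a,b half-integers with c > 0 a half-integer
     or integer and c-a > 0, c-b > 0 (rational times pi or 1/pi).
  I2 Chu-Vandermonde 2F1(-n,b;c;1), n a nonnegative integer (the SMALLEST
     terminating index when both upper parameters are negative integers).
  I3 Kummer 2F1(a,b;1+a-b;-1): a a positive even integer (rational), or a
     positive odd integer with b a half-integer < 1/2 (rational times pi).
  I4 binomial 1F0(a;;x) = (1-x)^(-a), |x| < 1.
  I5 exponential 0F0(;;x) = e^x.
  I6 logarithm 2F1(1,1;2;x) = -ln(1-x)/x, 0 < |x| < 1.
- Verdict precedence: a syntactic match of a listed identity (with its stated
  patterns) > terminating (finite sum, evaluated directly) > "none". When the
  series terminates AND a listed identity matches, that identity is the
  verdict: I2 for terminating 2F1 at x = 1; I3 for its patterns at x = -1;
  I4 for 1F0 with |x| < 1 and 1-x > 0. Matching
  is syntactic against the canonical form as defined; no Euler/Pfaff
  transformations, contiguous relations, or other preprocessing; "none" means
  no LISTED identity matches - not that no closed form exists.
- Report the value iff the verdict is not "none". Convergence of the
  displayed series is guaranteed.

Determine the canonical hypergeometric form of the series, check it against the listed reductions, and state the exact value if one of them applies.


The series (x = 6) is 1F1: upper {-11}, lower {\frac{5}{4}}, prefactor -\frac{2}{9}. Verdict: terminating - upper parameter -11 makes this a finite sum (last index 11), evaluated exactly. Value: \frac{574561390874}{1403679151875}.

The tell: from the first term -\frac{2}{9}: the constant factors (C = -2/9, x = 6) combine into one prefactor.
Step ratio: r(k) = 6 * (k-11) / [(k+\frac{5}{4}) (k+1)] - rational in k, leading ratio 6; with t_0 = -\frac{2}{9}, classification follows.


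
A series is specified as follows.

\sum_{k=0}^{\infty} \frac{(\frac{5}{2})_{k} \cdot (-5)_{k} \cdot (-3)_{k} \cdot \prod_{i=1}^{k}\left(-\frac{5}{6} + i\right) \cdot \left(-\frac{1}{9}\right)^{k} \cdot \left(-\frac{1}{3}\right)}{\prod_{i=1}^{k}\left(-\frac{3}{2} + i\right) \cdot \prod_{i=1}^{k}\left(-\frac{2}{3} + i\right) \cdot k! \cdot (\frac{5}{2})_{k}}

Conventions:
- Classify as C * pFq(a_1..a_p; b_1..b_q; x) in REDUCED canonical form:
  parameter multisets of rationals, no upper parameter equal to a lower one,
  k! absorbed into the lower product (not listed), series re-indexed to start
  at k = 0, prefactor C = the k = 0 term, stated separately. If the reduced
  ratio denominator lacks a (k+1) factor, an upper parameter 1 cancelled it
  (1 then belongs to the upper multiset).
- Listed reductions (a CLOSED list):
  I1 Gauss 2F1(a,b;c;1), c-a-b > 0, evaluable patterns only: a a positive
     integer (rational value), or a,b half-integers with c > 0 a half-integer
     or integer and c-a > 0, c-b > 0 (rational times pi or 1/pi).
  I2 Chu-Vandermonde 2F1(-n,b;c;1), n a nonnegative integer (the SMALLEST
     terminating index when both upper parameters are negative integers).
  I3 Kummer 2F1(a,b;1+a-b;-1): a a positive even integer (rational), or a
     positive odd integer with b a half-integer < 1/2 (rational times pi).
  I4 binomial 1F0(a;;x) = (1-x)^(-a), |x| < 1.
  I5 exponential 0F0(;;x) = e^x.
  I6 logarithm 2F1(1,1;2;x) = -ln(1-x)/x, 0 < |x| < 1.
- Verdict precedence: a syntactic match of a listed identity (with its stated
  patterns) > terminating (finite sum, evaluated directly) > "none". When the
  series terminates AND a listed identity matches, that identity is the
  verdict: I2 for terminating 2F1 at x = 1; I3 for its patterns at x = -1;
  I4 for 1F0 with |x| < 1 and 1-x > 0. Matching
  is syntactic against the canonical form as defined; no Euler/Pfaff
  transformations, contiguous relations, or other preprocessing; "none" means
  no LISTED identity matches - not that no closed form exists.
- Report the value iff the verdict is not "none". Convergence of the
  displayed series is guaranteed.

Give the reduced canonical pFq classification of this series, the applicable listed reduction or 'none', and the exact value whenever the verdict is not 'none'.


Key observation: t_0 being -\frac{1}{3}, the parameter 5/2 appears in both the upper and lower lists and cancels.
Adjacent-term ratio: r(k) = -\frac{1}{9} * (k-5) (k-3) (k+\frac{1}{6}) / [(k-\frac{1}{2}) (k+\frac{1}{3}) (k+1)] - poly over poly, x = -\frac{1}{9} from leading terms; C = -\frac{1}{3} at k = 0.

x = -\frac{1}{9} here; the reduced form reads 3F2, upper {-5, -3, \frac{1}{6}}, lower {-\frac{1}{2}, \frac{1}{3}}, C = -\frac{1}{3}. Verdict: terminating - the sum ends at index 3 because -3 is a negative integer; exact evaluation follows. Sum: -\frac{1064}{2187}.


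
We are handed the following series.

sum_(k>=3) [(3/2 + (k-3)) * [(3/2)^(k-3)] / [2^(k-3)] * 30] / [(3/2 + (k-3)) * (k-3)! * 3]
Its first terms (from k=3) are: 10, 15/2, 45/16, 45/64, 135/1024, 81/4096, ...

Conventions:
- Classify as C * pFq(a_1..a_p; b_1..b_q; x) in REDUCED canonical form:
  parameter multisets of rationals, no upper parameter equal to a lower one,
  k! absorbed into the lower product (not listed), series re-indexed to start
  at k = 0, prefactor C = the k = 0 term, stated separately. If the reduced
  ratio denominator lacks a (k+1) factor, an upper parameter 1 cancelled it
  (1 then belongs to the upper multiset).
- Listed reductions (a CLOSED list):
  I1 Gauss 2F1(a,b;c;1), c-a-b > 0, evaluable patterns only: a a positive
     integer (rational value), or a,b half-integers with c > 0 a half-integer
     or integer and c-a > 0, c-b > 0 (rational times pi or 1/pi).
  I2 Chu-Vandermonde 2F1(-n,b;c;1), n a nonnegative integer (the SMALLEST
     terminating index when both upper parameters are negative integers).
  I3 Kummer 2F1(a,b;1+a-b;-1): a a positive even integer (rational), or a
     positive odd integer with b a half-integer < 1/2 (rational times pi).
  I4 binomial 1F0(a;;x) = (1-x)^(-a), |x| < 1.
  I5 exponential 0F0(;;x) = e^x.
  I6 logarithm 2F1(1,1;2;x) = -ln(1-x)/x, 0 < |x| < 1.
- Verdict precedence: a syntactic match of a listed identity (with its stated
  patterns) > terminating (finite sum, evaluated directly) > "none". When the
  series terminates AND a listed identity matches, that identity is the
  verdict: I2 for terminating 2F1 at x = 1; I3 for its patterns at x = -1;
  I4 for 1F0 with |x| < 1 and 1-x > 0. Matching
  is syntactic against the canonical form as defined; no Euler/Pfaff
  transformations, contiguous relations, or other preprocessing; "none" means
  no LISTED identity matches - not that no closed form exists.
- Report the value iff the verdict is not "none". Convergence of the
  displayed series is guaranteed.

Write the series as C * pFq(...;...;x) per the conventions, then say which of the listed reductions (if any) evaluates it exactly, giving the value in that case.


This is 10 * 0F0(-; -; 3/4) in reduced canonical form. Verdict: the exponential series (I5) fires (the 0F0 exponential series at x = 3/4). Value: 10 * e^(3/4).

Key observation: with t_0 = 10, striking the common factor k + 3/2 reduces the term (C = 10, x = 3/4).
Adjacent-term ratio: r(k) = (3/4) * 1 / [(k+1)] ; factor over Q: parameters, x = (3/4), and C = 10.


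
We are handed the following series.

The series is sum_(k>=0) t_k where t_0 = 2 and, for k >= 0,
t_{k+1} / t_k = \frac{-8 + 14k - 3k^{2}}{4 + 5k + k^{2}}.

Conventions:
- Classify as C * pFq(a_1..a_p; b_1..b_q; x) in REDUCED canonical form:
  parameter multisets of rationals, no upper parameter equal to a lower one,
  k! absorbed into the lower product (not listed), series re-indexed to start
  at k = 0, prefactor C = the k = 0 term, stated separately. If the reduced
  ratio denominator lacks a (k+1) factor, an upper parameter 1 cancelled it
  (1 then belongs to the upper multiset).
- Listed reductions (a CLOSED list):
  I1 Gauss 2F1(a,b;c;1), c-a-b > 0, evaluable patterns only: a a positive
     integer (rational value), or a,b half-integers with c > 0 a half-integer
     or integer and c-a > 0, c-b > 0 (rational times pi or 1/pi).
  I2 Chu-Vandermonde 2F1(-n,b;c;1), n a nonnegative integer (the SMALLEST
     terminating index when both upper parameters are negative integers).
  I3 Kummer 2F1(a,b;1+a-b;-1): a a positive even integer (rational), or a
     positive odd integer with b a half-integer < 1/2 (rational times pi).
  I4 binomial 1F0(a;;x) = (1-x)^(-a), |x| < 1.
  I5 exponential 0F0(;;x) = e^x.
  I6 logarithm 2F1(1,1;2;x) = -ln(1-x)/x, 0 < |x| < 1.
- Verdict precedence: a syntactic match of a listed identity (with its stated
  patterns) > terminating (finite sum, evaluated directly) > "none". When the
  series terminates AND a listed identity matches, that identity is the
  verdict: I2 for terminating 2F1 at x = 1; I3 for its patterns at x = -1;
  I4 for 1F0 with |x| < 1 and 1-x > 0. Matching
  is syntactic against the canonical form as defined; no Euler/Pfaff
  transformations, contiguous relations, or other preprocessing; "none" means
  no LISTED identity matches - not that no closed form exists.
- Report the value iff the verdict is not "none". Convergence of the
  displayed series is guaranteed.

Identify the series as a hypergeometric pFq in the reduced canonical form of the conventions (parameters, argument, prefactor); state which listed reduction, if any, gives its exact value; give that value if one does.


Classification (C = 2): 2F1 with upper {-4, -\frac{2}{3}}, lower {4}, argument x = -3. Verdict: terminating. (-4)_k vanishes past k = 4, leaving a 5-term sum, computed directly. Exact value: -\frac{58}{15}.

The tell: x = -3 and the expanded ratio factors over Q; C = 2, roots give parameters.
Ratio: r(k) = -3 * (k-4) (k-\frac{2}{3}) / [(k+4) (k+1)] - poly over poly, x = -3 from leading terms; C = 2 at k = 0.


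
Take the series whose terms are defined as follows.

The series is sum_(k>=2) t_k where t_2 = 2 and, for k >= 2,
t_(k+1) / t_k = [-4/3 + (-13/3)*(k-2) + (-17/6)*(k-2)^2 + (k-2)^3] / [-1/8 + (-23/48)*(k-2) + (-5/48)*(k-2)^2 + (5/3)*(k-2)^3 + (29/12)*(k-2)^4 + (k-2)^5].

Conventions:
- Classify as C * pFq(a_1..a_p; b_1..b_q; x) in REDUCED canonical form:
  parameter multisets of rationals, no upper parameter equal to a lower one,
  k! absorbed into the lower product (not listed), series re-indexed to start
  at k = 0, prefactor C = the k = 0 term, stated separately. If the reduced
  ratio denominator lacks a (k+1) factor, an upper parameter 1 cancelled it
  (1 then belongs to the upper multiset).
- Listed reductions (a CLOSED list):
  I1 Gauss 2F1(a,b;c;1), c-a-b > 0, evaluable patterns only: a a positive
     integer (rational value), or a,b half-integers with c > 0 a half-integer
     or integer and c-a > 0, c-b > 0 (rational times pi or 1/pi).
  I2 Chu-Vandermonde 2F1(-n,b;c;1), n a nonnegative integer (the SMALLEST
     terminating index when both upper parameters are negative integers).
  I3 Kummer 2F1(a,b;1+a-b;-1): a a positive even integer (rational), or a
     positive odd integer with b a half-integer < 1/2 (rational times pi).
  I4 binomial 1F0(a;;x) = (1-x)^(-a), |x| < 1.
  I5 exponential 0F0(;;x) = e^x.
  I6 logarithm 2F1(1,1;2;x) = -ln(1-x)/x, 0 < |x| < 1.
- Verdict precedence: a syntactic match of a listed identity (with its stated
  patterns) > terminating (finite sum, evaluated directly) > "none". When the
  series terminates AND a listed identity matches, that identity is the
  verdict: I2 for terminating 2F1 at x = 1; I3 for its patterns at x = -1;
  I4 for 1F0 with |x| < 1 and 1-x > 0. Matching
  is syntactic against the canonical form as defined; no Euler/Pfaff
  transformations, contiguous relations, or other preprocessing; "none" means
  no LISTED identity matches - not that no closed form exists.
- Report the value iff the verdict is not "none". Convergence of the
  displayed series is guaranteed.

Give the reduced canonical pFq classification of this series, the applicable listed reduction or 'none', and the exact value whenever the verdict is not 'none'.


The series (x = 1) is 1F2: upper {-4}, lower {-1/2, 3/4}, prefactor 2. Verdict: terminating - no listed pattern fits, but -4 in the upper list cuts the series at k = 4; direct evaluation. Value: -389042/51975.

The tell: with t_0 = 2, factor the ratio over Q (C = 2, x = 1): negated roots = parameters.
Consecutive-term ratio: r(k) = 1 * (k-4) / [(k-1/2) (k+3/4) (k+1)] - poly over poly, x = 1 from leading terms; C = 2 at k = 0.


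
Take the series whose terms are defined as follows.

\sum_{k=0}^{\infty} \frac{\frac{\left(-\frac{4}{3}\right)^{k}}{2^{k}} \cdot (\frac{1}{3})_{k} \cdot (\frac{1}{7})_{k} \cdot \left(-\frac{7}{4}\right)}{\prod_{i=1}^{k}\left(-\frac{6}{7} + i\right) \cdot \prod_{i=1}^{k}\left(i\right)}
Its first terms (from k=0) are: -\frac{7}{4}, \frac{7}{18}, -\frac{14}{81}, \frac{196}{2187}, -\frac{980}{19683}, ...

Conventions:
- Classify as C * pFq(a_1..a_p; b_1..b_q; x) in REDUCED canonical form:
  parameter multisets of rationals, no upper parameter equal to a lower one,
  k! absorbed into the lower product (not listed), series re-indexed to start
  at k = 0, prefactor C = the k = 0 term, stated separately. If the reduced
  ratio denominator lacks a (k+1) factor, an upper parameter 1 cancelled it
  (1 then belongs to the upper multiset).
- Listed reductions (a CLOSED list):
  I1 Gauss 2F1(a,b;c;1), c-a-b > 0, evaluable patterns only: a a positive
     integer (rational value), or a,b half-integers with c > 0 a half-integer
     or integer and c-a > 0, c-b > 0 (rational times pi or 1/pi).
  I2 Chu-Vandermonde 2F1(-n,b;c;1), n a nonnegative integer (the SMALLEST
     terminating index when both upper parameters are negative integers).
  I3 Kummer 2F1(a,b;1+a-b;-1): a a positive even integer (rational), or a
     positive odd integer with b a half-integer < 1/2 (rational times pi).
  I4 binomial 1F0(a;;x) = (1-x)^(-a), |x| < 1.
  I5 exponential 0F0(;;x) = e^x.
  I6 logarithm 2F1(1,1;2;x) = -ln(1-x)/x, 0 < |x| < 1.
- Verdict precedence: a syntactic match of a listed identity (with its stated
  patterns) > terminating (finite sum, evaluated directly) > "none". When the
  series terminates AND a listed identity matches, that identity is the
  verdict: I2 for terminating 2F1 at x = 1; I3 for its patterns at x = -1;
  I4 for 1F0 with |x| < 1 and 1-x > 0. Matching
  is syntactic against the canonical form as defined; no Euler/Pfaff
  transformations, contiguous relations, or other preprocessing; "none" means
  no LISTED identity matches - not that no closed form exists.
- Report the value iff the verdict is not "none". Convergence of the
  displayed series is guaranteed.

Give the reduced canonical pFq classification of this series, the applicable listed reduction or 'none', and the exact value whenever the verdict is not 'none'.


x = -\frac{2}{3} here; the reduced form reads 1F0, upper {\frac{1}{3}}, lower {-}, C = -\frac{7}{4}. Verdict: binomial (I4) matches (the 1F0 binomial series: exponent -1/3, x = -\frac{2}{3}). Exact value: \left(-\frac{7}{4}\right) \cdot \left(\frac{5}{3}\right)^{-\frac{1}{3}}.

Key observation: t_0 = -\frac{7}{4} here, and the parameter 1/7 appears in both the upper and lower lists and cancels.
Adjacent-term ratio: r(k) = -\frac{2}{3} * (k+\frac{1}{3}) / [(k+1)] - poly over poly, x = -\frac{2}{3} from leading terms; C = -\frac{7}{4} at k = 0.


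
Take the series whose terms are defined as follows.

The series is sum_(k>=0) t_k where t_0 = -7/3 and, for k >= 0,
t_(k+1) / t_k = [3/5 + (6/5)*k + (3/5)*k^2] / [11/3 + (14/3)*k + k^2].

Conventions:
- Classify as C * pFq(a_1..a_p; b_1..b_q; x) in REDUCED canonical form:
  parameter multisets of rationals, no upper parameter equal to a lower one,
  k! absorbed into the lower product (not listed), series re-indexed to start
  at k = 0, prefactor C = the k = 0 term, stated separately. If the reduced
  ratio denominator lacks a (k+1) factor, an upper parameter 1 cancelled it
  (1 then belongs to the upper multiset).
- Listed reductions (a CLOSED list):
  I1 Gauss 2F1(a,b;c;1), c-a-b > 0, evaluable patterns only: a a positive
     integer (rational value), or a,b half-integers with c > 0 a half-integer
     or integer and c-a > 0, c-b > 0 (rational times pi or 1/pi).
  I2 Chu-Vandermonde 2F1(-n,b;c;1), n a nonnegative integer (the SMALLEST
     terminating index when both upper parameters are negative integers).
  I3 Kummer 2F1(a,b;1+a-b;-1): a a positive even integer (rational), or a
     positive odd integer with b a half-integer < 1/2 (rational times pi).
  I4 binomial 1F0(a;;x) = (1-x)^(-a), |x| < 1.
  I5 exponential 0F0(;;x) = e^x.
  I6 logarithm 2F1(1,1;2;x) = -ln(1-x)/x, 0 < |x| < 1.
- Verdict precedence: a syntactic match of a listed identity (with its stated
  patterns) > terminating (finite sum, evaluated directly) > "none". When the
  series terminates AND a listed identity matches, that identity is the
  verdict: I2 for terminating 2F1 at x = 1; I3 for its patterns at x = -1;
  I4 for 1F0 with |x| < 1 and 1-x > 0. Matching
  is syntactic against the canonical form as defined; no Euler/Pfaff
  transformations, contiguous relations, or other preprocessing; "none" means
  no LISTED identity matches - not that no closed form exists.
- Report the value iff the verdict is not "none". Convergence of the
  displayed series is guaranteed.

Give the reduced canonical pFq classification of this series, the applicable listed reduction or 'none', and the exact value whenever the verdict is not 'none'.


This is -7/3 * 2F1(1, 1; 11/3; 3/5) in reduced canonical form. Verdict: none here - no I1-I6 shape fits x = 3/5 with lower {11/3}.

Key observation: from the first term -7/3: the expanded ratio factors over Q; C = -7/3, x = 3/5, roots give parameters.
Adjacent-term ratio: r(k) = (3/5) * (k+1) (k+1) / [(k+11/3) (k+1)] - rational in k, leading ratio (3/5); with t_0 = -7/3, classification follows.


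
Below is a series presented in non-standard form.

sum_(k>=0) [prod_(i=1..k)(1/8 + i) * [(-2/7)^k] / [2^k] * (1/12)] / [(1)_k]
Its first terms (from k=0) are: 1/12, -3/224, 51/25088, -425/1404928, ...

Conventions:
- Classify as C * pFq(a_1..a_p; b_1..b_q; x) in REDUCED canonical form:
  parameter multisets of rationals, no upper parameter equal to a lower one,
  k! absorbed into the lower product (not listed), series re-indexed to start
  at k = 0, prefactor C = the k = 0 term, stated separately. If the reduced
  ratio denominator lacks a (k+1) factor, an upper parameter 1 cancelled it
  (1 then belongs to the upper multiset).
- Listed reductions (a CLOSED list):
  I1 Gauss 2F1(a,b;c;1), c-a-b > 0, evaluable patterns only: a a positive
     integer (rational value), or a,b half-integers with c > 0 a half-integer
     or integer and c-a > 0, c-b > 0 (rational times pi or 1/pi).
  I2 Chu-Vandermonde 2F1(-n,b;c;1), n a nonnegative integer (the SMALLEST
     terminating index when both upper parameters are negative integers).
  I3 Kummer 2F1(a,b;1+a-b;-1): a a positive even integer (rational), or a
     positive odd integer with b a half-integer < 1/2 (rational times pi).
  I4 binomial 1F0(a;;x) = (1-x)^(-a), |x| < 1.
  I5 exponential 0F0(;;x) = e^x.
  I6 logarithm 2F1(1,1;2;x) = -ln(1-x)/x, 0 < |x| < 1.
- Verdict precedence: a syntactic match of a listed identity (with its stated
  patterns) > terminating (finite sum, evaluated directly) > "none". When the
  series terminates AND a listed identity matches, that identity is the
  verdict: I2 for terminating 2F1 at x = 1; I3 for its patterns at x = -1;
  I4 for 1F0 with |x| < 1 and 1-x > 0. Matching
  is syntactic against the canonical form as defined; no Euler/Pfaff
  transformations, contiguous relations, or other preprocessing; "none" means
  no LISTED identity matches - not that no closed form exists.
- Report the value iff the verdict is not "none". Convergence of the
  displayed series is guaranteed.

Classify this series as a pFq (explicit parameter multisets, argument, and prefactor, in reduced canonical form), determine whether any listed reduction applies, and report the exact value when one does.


Reduced: x = -1/7, 1F0, upper = {9/8}, lower = {-}, C = 1/12. Verdict: the I4 binomial reduction applies (the 1F0 binomial series: exponent -9/8, x = -1/7). Exact value: (1/12) * (8/7)^(-9/8).

The tell: with t_0 = 1/12, the running product (C = 1/12, x = -1/7) telescopes to a rising factorial.
Step ratio: r(k) = (-1/7) * (k+9/8) / [(k+1)] - rational in k. x = (-1/7); t_0 = 1/12; negate the roots.


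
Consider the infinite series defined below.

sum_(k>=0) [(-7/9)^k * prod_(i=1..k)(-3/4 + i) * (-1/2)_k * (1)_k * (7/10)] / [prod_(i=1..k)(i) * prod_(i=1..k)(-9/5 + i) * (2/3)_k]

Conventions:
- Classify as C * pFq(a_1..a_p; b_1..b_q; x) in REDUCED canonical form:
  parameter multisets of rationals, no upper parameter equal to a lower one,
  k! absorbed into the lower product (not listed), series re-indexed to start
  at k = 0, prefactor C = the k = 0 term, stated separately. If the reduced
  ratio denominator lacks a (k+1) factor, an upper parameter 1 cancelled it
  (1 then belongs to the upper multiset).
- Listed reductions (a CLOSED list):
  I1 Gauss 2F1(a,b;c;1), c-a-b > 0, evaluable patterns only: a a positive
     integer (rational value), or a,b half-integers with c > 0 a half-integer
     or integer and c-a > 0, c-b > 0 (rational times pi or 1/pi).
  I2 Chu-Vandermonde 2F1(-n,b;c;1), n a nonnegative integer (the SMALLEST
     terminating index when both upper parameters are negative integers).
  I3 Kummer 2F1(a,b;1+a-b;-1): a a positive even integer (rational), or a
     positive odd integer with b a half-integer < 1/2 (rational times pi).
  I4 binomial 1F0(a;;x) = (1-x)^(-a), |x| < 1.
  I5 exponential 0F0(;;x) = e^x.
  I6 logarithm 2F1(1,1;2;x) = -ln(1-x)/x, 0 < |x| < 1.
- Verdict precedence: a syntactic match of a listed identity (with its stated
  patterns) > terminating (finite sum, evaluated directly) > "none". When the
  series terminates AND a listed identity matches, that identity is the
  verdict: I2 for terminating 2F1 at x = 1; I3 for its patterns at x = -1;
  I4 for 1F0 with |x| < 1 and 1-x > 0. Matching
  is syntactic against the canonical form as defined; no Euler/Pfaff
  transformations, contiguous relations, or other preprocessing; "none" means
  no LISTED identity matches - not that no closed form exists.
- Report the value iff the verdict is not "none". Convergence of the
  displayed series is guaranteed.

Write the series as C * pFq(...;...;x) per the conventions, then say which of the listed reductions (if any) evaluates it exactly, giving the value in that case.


Canonical form: C = 7/10 times 3F2 with upper {-1/2, 1/4, 1}, lower {-4/5, 2/3}, x = -7/9. Verdict: none. No listed pattern accepts 3F2(-1/2, 1/4, 1; -4/5, 2/3; -7/9).

Structural cue: t_0 being 7/10, the lower running product (C = 7/10, x = -7/9) is a rising factorial.
Step ratio: r(k) = (-7/9) * (k-1/2) (k+1/4) (k+1) / [(k-4/5) (k+2/3) (k+1)] ; factor over Q: parameters, x = (-7/9), and C = 7/10.


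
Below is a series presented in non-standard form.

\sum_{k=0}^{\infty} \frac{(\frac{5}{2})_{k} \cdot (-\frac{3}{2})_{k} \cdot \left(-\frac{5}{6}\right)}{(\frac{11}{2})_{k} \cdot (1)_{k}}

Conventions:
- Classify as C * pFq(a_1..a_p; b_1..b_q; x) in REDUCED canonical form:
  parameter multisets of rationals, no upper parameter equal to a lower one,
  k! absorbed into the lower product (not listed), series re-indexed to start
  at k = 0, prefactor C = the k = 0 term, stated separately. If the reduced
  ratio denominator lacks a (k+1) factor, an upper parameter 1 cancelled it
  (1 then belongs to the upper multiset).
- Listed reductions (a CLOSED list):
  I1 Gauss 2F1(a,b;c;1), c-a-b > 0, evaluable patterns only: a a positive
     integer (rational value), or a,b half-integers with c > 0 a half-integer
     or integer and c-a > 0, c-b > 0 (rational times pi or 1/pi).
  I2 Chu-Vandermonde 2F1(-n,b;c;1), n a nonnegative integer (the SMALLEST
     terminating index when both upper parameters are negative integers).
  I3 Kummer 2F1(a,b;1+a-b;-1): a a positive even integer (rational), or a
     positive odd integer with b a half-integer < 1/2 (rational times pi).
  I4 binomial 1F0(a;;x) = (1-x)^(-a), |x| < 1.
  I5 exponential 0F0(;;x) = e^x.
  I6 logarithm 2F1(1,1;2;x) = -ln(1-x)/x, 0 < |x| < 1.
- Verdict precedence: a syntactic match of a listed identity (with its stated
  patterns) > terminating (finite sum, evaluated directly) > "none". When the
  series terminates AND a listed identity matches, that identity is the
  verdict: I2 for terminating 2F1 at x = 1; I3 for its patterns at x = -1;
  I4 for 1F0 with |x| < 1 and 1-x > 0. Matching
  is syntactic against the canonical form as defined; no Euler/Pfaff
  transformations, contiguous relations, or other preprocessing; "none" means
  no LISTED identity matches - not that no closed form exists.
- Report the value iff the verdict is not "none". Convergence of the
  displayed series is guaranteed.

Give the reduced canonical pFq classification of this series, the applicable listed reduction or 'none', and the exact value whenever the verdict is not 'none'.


Classification (C = -\frac{5}{6}): 2F1 with upper {-\frac{3}{2}, \frac{5}{2}}, lower {\frac{11}{2}}, argument x = 1. Verdict: the half-integer Gauss pattern (I1) matches (x = 1; upper {-\frac{3}{2}, \frac{5}{2}} half-integers, c = \frac{11}{2} in the evaluable pattern). Exact value: \left(-\frac{3675}{32768}\right) \cdot \pi.

First insight: with t_0 = -\frac{5}{6}, (1)_k (C = -5/6) is k! itself.
Adjacent-term ratio: r(k) = 1 * (k-\frac{3}{2}) (k+\frac{5}{2}) / [(k+\frac{11}{2}) (k+1)] - rational; roots negated = parameters, x = 1, C = -\frac{5}{6}.


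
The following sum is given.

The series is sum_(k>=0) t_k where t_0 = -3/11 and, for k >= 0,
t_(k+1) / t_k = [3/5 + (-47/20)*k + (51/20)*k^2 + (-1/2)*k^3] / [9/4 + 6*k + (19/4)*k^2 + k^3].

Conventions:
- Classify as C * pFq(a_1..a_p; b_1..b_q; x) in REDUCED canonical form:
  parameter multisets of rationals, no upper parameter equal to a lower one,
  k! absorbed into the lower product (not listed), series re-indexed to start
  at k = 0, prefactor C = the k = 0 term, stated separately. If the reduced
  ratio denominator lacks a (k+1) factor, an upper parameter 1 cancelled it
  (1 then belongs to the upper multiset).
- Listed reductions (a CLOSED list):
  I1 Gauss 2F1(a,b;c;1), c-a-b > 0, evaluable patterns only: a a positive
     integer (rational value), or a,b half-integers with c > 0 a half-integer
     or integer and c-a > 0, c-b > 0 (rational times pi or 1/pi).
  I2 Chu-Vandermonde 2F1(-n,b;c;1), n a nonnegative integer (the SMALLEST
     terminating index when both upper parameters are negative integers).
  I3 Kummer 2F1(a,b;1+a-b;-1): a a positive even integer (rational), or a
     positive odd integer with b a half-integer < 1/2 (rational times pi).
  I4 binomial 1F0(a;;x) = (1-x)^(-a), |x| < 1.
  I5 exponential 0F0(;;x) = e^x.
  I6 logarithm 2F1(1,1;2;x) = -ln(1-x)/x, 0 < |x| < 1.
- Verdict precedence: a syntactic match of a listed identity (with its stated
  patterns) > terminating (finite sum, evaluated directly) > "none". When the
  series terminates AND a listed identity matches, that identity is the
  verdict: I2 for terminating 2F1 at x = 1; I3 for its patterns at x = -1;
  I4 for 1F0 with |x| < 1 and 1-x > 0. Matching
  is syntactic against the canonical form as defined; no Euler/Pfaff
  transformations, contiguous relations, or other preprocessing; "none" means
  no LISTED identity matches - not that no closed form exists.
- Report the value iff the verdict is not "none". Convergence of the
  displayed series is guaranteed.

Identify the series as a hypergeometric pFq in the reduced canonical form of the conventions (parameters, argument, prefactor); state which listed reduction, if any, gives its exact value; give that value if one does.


The tell: x = (-1/2) and roots of the ratio polynomials (C = -3/11) are the negated parameters.
Ratio: r(k) = (-1/2) * (k-4) (k-3/5) (k-1/2) / [(k+3/4) (k+3) (k+1)] ; factor over Q: parameters, x = (-1/2), and C = -3/11.

x = -1/2 here; the reduced form reads 3F2, upper {-4, -3/5, -1/2}, lower {3/4, 3}, C = -3/11. Verdict: terminating - upper -4 stops the sum at k = 4; the 5 terms are added exactly. Its exact value is -918717/2646875.


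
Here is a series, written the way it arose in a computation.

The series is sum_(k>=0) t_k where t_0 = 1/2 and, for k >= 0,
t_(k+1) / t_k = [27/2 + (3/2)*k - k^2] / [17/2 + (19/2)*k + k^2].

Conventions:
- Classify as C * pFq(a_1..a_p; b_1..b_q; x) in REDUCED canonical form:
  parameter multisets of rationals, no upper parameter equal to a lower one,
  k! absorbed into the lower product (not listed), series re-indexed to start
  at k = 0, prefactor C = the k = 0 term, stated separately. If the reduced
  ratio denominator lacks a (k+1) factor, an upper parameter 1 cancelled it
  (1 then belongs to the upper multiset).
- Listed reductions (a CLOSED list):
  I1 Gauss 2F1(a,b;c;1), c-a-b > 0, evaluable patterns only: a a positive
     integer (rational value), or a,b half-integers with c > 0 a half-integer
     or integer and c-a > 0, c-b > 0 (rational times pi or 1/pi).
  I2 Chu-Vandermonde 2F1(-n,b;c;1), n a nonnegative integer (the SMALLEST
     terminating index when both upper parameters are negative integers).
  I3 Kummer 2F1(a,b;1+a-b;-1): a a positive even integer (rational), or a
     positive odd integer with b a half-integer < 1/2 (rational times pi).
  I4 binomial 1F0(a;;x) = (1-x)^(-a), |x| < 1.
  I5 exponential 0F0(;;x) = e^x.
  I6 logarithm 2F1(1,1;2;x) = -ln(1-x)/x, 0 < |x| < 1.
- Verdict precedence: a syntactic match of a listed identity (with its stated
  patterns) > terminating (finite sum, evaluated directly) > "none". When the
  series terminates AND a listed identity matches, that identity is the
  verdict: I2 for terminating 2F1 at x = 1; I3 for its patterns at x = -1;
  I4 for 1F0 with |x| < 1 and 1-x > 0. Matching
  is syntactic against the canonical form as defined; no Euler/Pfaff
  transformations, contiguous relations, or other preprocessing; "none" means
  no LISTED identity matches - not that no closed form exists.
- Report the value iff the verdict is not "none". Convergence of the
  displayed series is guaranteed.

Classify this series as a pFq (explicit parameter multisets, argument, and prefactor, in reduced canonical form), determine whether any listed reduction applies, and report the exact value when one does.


Prefactor 1/2, argument -1: 2F1 with upper {-9/2, 3} over lower {17/2}. Verdict at x = -1: the Kummer evaluation I3 matches (x = -1; c = 17/2 equals 1+a-b for upper {-9/2, 3}: listed pattern). Its exact value is (45045/65536) * pi.

Structural cue: t_0 = 1/2 here, and the expanded ratio factors over Q; prefactor 1/2, roots give parameters.
Step ratio: r(k) = (-1) * (k-9/2) (k+3) / [(k+17/2) (k+1)] - rational in k. x = (-1); t_0 = 1/2; negate the roots.


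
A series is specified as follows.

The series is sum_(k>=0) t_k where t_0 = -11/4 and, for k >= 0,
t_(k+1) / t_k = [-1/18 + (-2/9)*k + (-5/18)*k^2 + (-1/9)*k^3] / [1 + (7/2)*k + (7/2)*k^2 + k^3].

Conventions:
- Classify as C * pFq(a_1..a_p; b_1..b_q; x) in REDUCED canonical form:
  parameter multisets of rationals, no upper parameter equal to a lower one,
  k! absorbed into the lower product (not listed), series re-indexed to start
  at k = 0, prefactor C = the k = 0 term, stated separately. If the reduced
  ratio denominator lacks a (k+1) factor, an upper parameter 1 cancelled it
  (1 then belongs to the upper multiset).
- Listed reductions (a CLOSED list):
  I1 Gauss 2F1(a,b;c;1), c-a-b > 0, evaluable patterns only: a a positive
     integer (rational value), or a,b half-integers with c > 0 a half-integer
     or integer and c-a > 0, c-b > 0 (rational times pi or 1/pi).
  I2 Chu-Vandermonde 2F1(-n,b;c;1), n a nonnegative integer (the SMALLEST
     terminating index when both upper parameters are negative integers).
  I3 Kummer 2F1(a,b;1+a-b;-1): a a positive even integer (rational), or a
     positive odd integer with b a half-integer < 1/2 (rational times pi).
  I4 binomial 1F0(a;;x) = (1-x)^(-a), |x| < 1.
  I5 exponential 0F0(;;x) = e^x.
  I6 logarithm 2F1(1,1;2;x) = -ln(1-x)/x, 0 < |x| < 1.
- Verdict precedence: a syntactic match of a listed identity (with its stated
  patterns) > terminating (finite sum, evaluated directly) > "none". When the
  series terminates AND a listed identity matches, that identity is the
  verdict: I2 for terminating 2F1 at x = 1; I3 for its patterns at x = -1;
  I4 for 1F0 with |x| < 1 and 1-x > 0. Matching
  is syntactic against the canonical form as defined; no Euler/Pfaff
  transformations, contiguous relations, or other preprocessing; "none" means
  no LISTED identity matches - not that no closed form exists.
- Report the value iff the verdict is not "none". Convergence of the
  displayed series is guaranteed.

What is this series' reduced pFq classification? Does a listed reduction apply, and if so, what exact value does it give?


Prefactor -11/4, argument -1/9: 2F1 with upper {1, 1} over lower {2}. Verdict: the logarithmic series (I6) fires (the logarithm: parameters (1,1;2), x = -1/9). Exact value: (-99/4) * ln(10/9).

Key step: from the first term -11/4: cancel k + 1/2 from the displayed ratio first; then C = -11/4.
Step ratio: r(k) = (-1/9) * (k+1) (k+1) / [(k+2) (k+1)] - rational in k. x = (-1/9); t_0 = -11/4; negate the roots.


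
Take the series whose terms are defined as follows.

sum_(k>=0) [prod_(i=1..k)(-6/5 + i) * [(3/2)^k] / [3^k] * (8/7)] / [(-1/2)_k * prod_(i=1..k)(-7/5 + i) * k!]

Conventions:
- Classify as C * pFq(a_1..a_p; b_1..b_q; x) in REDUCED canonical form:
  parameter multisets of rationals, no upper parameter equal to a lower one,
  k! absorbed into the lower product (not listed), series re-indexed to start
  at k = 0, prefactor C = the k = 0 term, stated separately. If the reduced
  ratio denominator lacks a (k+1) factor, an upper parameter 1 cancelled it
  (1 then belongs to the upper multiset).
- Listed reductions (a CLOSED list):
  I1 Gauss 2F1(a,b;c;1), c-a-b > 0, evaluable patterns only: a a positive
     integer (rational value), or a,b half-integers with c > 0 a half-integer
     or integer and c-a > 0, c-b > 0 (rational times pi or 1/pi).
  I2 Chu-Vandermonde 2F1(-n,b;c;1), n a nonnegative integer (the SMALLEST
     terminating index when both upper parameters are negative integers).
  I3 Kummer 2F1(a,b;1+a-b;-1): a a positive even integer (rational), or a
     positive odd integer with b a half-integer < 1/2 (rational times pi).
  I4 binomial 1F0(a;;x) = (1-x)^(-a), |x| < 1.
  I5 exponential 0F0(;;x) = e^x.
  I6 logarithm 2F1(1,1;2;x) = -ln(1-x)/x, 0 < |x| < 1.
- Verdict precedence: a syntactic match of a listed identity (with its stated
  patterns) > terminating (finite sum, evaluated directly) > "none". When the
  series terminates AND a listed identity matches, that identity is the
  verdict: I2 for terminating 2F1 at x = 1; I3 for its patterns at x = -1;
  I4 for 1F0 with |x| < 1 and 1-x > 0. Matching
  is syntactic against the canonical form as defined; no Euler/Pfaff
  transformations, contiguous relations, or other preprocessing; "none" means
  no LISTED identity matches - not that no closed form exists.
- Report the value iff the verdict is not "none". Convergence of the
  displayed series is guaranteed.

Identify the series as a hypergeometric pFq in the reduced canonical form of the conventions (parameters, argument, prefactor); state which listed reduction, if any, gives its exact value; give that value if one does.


Prefactor 8/7, argument 1/2: 1F2 with upper {-1/5} over lower {-1/2, -2/5}. Verdict: none. A 1F2 with upper {-1/5} fits none of I1-I6 at x = 1/2; the sum runs forever.

Key observation: t_0 = 8/7 here, and the two k-th powers (C = 8/7, x = 1/2) combine into one argument.
Term ratio: r(k) = (1/2) * (k-1/5) / [(k-1/2) (k-2/5) (k+1)] - rational in k. x = (1/2); t_0 = 8/7; negate the roots.
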